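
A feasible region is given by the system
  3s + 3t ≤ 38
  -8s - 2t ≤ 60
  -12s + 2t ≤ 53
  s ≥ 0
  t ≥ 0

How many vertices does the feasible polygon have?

3

Pairwise boundary intersections that survive every other constraint:
  (0, 38/3)
  (38/3, 0)
  (0, 0)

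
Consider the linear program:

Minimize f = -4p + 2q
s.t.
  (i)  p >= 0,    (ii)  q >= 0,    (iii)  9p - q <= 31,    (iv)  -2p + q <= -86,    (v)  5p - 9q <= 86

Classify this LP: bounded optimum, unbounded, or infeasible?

infeasible

The boundaries p = 0 and q = 0 meet at (0, 0), but that point violates -2p + q ≤ -86. Every candidate vertex is excluded by some other constraint, so the feasible region is empty.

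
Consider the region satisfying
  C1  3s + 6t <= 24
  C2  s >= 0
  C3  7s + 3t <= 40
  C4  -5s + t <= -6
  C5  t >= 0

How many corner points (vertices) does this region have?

The feasible vertices (each the meet of two boundaries and inside every other half-plane) are:
  (56/11, 16/11)
  (20/11, 34/11)
  (40/7, 0)
  (6/5, 0)

4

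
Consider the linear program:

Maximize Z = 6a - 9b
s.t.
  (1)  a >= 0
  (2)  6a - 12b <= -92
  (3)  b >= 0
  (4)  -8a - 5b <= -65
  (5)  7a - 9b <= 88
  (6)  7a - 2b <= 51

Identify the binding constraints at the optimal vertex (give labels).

(2) and (6)

Corner points and Z = 6a - 9b:
  (0, 13) → Z = -117
  (160/63, 563/63) → Z = -1369/21
  (199/18, 475/36) → Z = -629/12
The feasible region is unbounded (it extends along (0, 1), (2, 7)), but Z strictly decreases along every unbounded feasible direction, so there is no improving ray and the maximum is attained at a vertex.

The maximum is at (199/18, 475/36). Substituting into each constraint, equality holds for (2) and (6); the remaining constraints have slack.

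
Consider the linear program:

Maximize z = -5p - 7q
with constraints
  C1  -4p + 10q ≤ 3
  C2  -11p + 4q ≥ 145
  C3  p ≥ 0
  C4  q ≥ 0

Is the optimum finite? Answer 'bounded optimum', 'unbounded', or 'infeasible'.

infeasible

The boundaries -4p + 10q = 3 and p = 0 meet at (0, 3/10), but that point violates -11p + 4q ≥ 145. Every candidate vertex is excluded by some other constraint, so the feasible region is empty.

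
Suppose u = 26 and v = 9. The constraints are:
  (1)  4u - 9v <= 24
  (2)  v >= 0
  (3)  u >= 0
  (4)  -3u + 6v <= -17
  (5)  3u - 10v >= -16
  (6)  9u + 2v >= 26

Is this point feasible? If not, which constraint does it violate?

(1): 23 ≤ 24 ✓
(2): 9 ≥ 0 ✓
(3): 26 ≥ 0 ✓
(4): -24 ≤ -17 ✓
(5): -12 ≥ -16 ✓
(6): 252 ≥ 26 ✓

feasible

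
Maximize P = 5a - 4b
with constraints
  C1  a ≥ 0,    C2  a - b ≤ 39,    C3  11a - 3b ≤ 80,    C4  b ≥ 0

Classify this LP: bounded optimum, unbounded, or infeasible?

Vertices and P = 5a - 4b:
  (0, 0) → P = 0
  (80/11, 0) → P = 400/11
The feasible region has finitely many vertices and no improving ray; the maximum is 400/11 at (80/11, 0).

bounded optimum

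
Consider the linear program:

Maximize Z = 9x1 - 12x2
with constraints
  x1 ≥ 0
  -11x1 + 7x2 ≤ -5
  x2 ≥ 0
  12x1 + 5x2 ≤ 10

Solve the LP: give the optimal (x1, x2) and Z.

x1 = 5/6, x2 = 0, maximum Z = 15/2

Extreme points and Z = 9x1 - 12x2:
  (5/11, 0) → Z = 45/11
  (95/139, 50/139) → Z = 255/139
  (5/6, 0) → Z = 15/2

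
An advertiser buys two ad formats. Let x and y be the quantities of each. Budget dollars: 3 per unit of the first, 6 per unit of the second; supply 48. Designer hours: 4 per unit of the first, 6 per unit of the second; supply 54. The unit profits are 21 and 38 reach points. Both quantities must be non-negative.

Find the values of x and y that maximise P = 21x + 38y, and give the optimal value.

Extreme points and P = 21x + 38y:
  (0, 0) → P = 0
  (0, 8) → P = 304
  (27/2, 0) → P = 567/2
  (6, 5) → P = 316

The binding constraints are 3x + 6y = 48 and 4x + 6y = 54.
Solving simultaneously gives x = 6, y = 5.

x = 6, y = 5, maximum P = 316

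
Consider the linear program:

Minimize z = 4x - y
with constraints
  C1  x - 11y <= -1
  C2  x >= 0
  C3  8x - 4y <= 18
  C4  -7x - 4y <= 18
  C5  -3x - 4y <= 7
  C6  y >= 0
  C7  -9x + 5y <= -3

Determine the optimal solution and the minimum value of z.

Extreme points and z = 4x - y:
  (101/42, 13/42) → z = 391/42
  (19/47, 6/47) → z = 70/47
  (39/2, 69/2) → z = 87/2

x = 19/47, y = 6/47, minimum z = 70/47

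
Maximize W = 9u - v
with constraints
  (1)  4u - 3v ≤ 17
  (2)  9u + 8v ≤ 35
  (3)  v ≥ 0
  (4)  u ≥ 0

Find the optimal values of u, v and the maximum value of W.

Vertices and W = 9u - v:
  (35/9, 0) → W = 35
  (0, 35/8) → W = -35/8
  (0, 0) → W = 0

The optimum lies where 9u + 8v = 35 and v = 0.
Solving simultaneously gives u = 35/9, v = 0.

u = 35/9, v = 0, maximum W = 35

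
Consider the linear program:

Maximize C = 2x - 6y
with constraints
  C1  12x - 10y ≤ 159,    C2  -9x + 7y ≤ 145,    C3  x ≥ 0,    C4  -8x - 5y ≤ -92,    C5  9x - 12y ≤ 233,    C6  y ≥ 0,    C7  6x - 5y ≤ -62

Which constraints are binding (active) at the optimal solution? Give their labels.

Feasible corners and C = 2x - 6y:
  (0, 145/7) → C = -870/7
  (0, 92/5) → C = -552/5
  (15/7, 524/35) → C = -2994/35
The feasible region is unbounded (it extends along (7, 9), (5, 6)), but C strictly decreases along every unbounded feasible direction, so there is no improving ray and the maximum is attained at a vertex.

The maximum is at (15/7, 524/35). Substituting into each constraint, equality holds for C4 and C7; the remaining constraints have slack.

C4 and C7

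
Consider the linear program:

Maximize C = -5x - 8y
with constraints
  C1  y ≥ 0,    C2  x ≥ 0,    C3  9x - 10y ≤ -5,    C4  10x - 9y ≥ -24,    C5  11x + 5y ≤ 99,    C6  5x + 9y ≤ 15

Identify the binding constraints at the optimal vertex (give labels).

Vertices and C = -5x - 8y:
  (0, 1/2) → C = -4
  (0, 5/3) → C = -40/3
  (105/131, 160/131) → C = -1805/131

The maximum is at (0, 1/2). Substituting into each constraint, equality holds for C2 and C3; the remaining constraints have slack.

C2 and C3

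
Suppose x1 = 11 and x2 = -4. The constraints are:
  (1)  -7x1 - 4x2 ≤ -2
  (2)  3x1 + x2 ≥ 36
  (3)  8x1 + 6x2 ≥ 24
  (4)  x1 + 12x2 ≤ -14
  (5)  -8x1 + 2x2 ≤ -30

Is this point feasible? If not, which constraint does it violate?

not feasible — violates (2)

Constraint (2): 3x1 + x2 = 29, which is not ≥ 36. All other constraints are satisfied.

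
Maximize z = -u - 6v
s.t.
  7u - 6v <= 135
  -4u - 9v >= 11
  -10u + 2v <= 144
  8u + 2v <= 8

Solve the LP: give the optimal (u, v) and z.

u = -567/23, v = -1179/23, maximum z = 7641/23

Vertices and z = -u - 6v:
  (-567/23, -1179/23) → z = 7641/23
  (159/31, -512/31) → z = 2913/31
  (-659/49, 233/49) → z = -739/49
  (47/32, -15/8) → z = 313/32

The optimum lies where 7u - 6v = 135 and -10u + 2v = 144.
Solving simultaneously gives u = -567/23, v = -1179/23.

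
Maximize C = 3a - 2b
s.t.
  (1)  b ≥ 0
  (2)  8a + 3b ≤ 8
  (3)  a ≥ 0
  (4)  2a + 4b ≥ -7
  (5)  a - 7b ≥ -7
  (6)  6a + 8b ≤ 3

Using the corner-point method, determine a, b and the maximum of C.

a = 1/2, b = 0, maximum C = 3/2

Corner points and C = 3a - 2b:
  (0, 0) → C = 0
  (1/2, 0) → C = 3/2
  (0, 3/8) → C = -3/4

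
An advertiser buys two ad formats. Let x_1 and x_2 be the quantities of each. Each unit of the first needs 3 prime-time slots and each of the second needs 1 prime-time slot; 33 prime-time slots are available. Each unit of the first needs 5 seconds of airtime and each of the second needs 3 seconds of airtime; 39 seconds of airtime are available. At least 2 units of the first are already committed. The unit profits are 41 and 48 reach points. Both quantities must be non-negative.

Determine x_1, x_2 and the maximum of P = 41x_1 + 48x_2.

Extreme points and P = 41x_1 + 48x_2:
  (39/5, 0) → P = 1599/5
  (2, 0) → P = 82
  (2, 29/3) → P = 546

At the optimal vertex, 5x_1 + 3x_2 = 39 and x_1 = 2.
Solving simultaneously gives x_1 = 2, x_2 = 29/3.

x_1 = 2, x_2 = 29/3, maximum P = 546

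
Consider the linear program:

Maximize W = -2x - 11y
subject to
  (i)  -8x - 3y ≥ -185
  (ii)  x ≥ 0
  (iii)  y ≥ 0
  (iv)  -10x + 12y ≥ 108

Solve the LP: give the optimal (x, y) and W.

x = 0, y = 9, maximum W = -99

Corner points and W = -2x - 11y:
  (0, 185/3) → W = -2035/3
  (316/21, 1357/63) → W = -16823/63
  (0, 9) → W = -99

The binding constraints are x = 0 and -10x + 12y = 108.
Solving simultaneously gives x = 0, y = 9.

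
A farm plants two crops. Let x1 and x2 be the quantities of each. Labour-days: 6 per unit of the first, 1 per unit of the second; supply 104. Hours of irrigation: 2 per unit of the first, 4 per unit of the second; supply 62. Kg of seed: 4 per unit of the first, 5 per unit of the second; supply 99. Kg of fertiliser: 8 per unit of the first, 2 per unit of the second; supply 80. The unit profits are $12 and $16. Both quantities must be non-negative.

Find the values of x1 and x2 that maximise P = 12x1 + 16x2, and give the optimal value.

x1 = 7, x2 = 12, maximum P = 276

Feasible corners and P = 12x1 + 16x2:
  (0, 0) → P = 0
  (0, 31/2) → P = 248
  (10, 0) → P = 120
  (7, 12) → P = 276

The binding constraints are 2x1 + 4x2 = 62 and 8x1 + 2x2 = 80.
Solving simultaneously gives x1 = 7, x2 = 12.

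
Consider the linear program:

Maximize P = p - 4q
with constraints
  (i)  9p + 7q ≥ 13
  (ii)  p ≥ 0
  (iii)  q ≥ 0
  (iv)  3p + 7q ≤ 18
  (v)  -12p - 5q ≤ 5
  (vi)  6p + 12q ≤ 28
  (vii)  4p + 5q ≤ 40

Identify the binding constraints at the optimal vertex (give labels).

(iii) and (vi)

Extreme points and P = p - 4q:
  (0, 13/7) → P = -52/7
  (13/9, 0) → P = 13/9
  (0, 7/3) → P = -28/3
  (14/3, 0) → P = 14/3

The maximum is at (14/3, 0). Substituting into each constraint, equality holds for (iii) and (vi); the remaining constraints have slack.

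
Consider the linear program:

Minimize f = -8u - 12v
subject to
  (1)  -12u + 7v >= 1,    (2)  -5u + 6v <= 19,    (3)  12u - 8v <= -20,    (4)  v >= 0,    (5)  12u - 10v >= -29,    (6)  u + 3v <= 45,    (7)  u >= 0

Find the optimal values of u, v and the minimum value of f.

Vertices and f = -8u - 12v:
  (1, 4) → f = -56
  (8/11, 83/22) → f = -562/11
  (0, 5/2) → f = -30
  (0, 29/10) → f = -174/5

The optimum lies where -5u + 6v = 19 and 12u - 8v = -20.
Solving simultaneously gives u = 1, v = 4.

u = 1, v = 4, minimum f = -56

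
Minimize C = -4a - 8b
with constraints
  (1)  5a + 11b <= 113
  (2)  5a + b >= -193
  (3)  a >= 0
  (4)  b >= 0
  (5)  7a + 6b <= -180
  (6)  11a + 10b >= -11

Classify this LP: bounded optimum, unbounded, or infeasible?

The boundaries 5a + 11b = 113 and a = 0 meet at (0, 113/11), but that point violates 7a + 6b ≤ -180. Every candidate vertex is excluded by some other constraint, so the feasible region is empty.

infeasible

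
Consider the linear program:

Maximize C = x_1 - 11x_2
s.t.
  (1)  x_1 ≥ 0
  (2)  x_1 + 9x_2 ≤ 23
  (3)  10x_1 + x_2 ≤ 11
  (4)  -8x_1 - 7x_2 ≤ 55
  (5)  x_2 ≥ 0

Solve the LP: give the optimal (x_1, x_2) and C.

x_1 = 11/10, x_2 = 0, maximum C = 11/10

Extreme points and C = x_1 - 11x_2:
  (0, 23/9) → C = -253/9
  (0, 0) → C = 0
  (76/89, 219/89) → C = -2333/89
  (11/10, 0) → C = 11/10

The binding constraints are 10x_1 + x_2 = 11 and x_2 = 0.
Solving simultaneously gives x_1 = 11/10, x_2 = 0.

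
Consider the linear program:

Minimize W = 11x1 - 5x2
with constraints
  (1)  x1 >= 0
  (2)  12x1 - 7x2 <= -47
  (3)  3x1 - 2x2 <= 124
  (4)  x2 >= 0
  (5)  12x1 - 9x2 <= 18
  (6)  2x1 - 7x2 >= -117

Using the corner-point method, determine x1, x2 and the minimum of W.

x1 = 0, x2 = 117/7, minimum W = -585/7

Extreme points and W = 11x1 - 5x2:
  (0, 47/7) → W = -235/7
  (0, 117/7) → W = -585/7
  (7, 131/7) → W = -116/7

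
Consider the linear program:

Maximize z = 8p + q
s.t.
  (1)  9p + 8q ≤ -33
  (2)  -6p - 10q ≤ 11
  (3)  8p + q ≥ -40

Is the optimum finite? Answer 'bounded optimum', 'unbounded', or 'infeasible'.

The boundaries 9p + 8q = -33 and -6p - 10q = 11 meet at (-121/21, 33/14), but that point violates 8p + q ≥ -40. Every candidate vertex is excluded by some other constraint, so the feasible region is empty.

infeasible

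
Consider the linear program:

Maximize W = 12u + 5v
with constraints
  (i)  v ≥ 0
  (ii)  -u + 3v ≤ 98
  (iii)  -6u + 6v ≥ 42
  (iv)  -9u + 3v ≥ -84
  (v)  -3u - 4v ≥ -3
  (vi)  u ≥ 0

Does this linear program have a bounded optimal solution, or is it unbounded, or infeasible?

infeasible

The boundaries v = 0 and -u + 3v = 98 meet at (-98, 0), but that point violates u ≥ 0. Every candidate vertex is excluded by some other constraint, so the feasible region is empty.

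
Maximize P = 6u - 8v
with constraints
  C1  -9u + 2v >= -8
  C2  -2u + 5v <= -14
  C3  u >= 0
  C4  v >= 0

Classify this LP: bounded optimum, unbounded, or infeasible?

The boundaries -9u + 2v = -8 and -2u + 5v = -14 meet at (12/41, -110/41), but that point violates v ≥ 0. Every candidate vertex is excluded by some other constraint, so the feasible region is empty.

infeasible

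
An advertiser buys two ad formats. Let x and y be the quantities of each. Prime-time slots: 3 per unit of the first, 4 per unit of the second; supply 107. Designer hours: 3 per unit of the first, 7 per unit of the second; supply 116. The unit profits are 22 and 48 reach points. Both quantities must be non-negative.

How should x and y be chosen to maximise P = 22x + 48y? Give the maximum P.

Corner points and P = 22x + 48y:
  (0, 0) → P = 0
  (0, 116/7) → P = 5568/7
  (107/3, 0) → P = 2354/3
  (95/3, 3) → P = 2522/3

x = 95/3, y = 3, maximum P = 2522/3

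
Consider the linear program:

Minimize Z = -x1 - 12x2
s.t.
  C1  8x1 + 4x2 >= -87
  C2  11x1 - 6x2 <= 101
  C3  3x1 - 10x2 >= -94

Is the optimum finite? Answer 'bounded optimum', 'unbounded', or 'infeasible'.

bounded optimum

Feasible corners and Z = -x1 - 12x2:
  (-59/46, -1765/92) → Z = 463/2
  (-623/46, 491/92) → Z = -101/2
  (787/46, 1337/92) → Z = -383/2
The feasible region has finitely many vertices and no improving ray; the minimum is -383/2 at (787/46, 1337/92).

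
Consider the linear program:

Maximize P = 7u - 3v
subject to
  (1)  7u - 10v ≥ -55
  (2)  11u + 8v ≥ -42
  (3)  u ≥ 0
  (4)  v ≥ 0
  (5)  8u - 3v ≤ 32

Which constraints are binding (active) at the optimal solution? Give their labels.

(4) and (5)

Corner points and P = 7u - 3v:
  (0, 11/2) → P = -33/2
  (485/59, 664/59) → P = 1403/59
  (0, 0) → P = 0
  (4, 0) → P = 28

The maximum is at (4, 0). Substituting into each constraint, equality holds for (4) and (5); the remaining constraints have slack.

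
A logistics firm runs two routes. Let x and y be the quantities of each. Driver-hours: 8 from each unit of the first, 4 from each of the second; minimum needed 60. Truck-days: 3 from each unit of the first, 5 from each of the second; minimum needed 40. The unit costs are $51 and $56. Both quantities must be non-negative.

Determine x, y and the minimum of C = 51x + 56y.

x = 5, y = 5, minimum C = 535

Extreme points and C = 51x + 56y:
  (0, 15) → C = 840
  (40/3, 0) → C = 680
  (5, 5) → C = 535
The feasible region is unbounded (it extends along (0, 1), (1, 0)), but C strictly increases along every unbounded feasible direction, so there is no improving ray and the minimum is attained at a vertex.

At the optimal vertex, 8x + 4y = 60 and 3x + 5y = 40.
Solving simultaneously gives x = 5, y = 5.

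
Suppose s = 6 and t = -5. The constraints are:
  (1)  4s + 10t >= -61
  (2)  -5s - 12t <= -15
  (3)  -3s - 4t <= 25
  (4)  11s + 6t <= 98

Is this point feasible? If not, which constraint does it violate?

Constraint (2): -5s - 12t = 30, which is not ≤ -15. All other constraints are satisfied.

not feasible — violates (2)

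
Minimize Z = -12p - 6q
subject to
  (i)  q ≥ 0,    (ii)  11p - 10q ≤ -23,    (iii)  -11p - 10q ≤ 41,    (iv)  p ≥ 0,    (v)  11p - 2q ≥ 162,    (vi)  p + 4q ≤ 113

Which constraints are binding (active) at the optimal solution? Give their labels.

Extreme points and Z = -12p - 6q:
  (833/44, 185/8) → Z = -16101/44
  (173/9, 211/9) → Z = -1114/3
  (19, 47/2) → Z = -369

The minimum is at (173/9, 211/9). Substituting into each constraint, equality holds for (ii) and (vi); the remaining constraints have slack.

(ii) and (vi)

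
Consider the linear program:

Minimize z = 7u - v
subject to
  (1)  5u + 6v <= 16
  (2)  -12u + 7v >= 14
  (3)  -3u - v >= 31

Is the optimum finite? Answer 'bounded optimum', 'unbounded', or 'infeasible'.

unbounded

From the feasible point (-202/13, 203/13), moving in the direction (-6, 5) keeps every constraint satisfied while z decreases without bound.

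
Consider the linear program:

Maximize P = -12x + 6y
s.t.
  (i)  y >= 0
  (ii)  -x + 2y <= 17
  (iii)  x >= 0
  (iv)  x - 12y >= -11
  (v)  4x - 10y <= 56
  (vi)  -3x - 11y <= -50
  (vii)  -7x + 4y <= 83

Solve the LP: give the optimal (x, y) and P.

Feasible corners and P = -12x + 6y:
  (391/19, 50/19) → P = -4392/19
  (479/47, 83/47) → P = -5250/47
  (558/37, 16/37) → P = -6600/37

The binding constraints are x - 12y = -11 and -3x - 11y = -50.
Solving simultaneously gives x = 479/47, y = 83/47.

x = 479/47, y = 83/47, maximum P = -5250/47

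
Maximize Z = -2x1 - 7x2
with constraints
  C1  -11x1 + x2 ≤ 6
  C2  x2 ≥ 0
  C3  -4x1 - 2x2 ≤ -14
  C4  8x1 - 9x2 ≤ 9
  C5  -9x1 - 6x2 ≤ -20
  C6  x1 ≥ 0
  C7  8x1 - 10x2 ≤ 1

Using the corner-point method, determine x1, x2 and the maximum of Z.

x1 = 71/28, x2 = 27/14, maximum Z = -130/7

Extreme points and Z = -2x1 - 7x2:
  (1/13, 89/13) → Z = -625/13
  (71/28, 27/14) → Z = -130/7
  (81/8, 8) → Z = -305/4
The feasible region is unbounded (it extends along (1, 11), (9, 8)), but Z strictly decreases along every unbounded feasible direction, so there is no improving ray and the maximum is attained at a vertex.

The optimum lies where -4x1 - 2x2 = -14 and 8x1 - 10x2 = 1.
Solving simultaneously gives x1 = 71/28, x2 = 27/14.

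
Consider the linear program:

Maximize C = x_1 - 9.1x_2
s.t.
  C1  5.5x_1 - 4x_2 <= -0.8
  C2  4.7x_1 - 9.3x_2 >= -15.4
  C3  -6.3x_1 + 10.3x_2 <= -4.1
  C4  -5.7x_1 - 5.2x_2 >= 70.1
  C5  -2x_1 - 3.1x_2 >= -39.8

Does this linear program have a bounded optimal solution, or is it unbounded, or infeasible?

From the feasible point (-7114/1285, -38099/5140), moving in the direction (-4, -5.5) keeps every constraint satisfied while C increases without bound.

unbounded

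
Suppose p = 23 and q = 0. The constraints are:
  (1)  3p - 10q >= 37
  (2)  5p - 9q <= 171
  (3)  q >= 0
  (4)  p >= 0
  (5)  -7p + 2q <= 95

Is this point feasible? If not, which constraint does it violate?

(1): 69 ≥ 37 ✓
(2): 115 ≤ 171 ✓
(3): 0 ≥ 0 ✓
(4): 23 ≥ 0 ✓
(5): -161 ≤ 95 ✓

feasible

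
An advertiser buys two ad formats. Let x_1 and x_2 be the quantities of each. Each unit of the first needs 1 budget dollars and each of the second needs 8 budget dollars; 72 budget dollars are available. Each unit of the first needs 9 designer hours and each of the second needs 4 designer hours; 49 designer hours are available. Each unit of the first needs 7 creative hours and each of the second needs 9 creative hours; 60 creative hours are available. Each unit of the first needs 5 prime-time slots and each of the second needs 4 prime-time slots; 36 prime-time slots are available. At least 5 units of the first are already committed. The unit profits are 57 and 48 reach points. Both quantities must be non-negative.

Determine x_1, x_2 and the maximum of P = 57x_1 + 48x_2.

x_1 = 5, x_2 = 1, maximum P = 333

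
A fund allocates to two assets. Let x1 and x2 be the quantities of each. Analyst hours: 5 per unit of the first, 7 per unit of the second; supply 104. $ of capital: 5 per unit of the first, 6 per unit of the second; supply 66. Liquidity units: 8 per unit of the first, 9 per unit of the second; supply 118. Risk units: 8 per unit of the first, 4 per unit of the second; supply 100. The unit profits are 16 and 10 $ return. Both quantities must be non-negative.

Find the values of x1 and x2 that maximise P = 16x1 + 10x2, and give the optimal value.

x1 = 12, x2 = 1, maximum P = 202

The binding constraints are 5x1 + 6x2 = 66 and 8x1 + 4x2 = 100.
Solving simultaneously gives x1 = 12, x2 = 1.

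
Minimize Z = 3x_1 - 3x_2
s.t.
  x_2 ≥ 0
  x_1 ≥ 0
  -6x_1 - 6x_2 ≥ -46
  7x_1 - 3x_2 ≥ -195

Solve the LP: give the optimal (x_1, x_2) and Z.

Corner points and Z = 3x_1 - 3x_2:
  (0, 0) → Z = 0
  (23/3, 0) → Z = 23
  (0, 23/3) → Z = -23

x_1 = 0, x_2 = 23/3, minimum Z = -23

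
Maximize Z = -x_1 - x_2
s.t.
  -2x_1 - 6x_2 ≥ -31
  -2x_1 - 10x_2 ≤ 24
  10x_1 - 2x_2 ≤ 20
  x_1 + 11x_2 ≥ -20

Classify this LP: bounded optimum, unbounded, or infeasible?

unbounded

From the feasible point (91/32, 135/32), moving in the direction (-10, 2) keeps every constraint satisfied while Z increases without bound.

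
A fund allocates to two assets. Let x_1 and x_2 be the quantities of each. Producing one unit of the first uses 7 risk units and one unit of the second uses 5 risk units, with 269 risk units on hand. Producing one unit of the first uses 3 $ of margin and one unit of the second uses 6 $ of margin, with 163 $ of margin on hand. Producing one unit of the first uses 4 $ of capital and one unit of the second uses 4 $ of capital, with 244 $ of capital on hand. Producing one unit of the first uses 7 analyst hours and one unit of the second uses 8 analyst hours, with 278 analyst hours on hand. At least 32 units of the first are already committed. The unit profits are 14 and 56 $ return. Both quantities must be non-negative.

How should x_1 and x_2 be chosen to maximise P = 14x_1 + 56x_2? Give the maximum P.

Feasible corners and P = 14x_1 + 56x_2:
  (269/7, 0) → P = 538
  (32, 0) → P = 448
  (254/7, 3) → P = 676
  (32, 27/4) → P = 826

At the optimal vertex, 7x_1 + 8x_2 = 278 and x_1 = 32.
Solving simultaneously gives x_1 = 32, x_2 = 27/4.

x_1 = 32, x_2 = 27/4, maximum P = 826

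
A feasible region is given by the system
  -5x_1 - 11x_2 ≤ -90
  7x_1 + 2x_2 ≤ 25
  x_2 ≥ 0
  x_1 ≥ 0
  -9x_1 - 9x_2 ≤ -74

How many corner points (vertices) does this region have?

4

Intersecting each pair of boundary lines and keeping only the points that satisfy every inequality leaves:
  (95/67, 505/67)
  (2/27, 220/27)
  (0, 25/2)
  (0, 74/9)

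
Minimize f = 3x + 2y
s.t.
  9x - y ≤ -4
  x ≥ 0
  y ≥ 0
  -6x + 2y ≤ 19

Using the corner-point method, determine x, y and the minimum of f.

x = 0, y = 4, minimum f = 8

Vertices and f = 3x + 2y:
  (0, 4) → f = 8
  (11/12, 49/4) → f = 109/4
  (0, 19/2) → f = 19

At the optimal vertex, 9x - y = -4 and x = 0.
Solving simultaneously gives x = 0, y = 4.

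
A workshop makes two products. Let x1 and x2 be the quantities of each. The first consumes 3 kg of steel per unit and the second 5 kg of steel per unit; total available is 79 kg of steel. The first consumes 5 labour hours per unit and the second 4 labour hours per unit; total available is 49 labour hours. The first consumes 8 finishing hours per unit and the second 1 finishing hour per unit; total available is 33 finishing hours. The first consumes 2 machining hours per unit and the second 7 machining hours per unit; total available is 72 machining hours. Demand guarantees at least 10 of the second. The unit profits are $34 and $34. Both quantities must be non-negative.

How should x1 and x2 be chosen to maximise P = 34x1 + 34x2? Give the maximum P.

Corner points and P = 34x1 + 34x2:
  (0, 72/7) → P = 2448/7
  (0, 10) → P = 340
  (1, 10) → P = 374

The binding constraints are 2x1 + 7x2 = 72 and x2 = 10.
Solving simultaneously gives x1 = 1, x2 = 10.

x1 = 1, x2 = 10, maximum P = 374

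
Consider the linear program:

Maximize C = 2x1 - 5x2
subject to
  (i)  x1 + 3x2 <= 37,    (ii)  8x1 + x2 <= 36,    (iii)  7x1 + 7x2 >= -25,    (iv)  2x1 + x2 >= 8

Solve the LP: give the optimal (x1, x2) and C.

Vertices and C = 2x1 - 5x2:
  (71/23, 260/23) → C = -1158/23
  (-13/5, 66/5) → C = -356/5
  (14/3, -4/3) → C = 16

At the optimal vertex, 8x1 + x2 = 36 and 2x1 + x2 = 8.
Solving simultaneously gives x1 = 14/3, x2 = -4/3.

x1 = 14/3, x2 = -4/3, maximum C = 16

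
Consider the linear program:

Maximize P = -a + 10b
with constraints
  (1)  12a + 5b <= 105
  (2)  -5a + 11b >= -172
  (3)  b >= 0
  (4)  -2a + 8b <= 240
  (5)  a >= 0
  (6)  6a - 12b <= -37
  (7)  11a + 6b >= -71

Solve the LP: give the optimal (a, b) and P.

Corner points and P = -a + 10b:
  (0, 21) → P = 210
  (1075/174, 179/29) → P = 9665/174
  (0, 37/12) → P = 185/6

The optimum lies where 12a + 5b = 105 and a = 0.
Solving simultaneously gives a = 0, b = 21.

a = 0, b = 21, maximum P = 210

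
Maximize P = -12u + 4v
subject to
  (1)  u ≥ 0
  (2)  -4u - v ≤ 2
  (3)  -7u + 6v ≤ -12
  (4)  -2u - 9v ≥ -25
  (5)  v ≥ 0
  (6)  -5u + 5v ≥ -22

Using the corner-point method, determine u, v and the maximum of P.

Corner points and P = -12u + 4v:
  (86/25, 151/75) → P = -2492/75
  (12/7, 0) → P = -144/7
  (323/55, 81/55) → P = -3552/55
  (22/5, 0) → P = -264/5

The optimum lies where -7u + 6v = -12 and v = 0.
Solving simultaneously gives u = 12/7, v = 0.

u = 12/7, v = 0, maximum P = -144/7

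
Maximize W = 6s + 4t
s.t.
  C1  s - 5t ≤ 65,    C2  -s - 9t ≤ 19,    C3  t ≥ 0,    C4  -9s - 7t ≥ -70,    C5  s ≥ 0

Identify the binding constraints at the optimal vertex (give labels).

Corner points and W = 6s + 4t:
  (70/9, 0) → W = 140/3
  (0, 0) → W = 0
  (0, 10) → W = 40

The maximum is at (70/9, 0). Substituting into each constraint, equality holds for C3 and C4; the remaining constraints have slack.

C3 and C4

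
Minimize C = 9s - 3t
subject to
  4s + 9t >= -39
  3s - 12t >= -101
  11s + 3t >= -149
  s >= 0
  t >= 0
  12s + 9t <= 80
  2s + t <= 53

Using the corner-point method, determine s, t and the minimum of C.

s = 0, t = 101/12, minimum C = -101/4

Feasible corners and C = 9s - 3t:
  (0, 101/12) → C = -101/4
  (17/57, 484/57) → C = -433/19
  (0, 0) → C = 0
  (20/3, 0) → C = 60

The binding constraints are 3s - 12t = -101 and s = 0.
Solving simultaneously gives s = 0, t = 101/12.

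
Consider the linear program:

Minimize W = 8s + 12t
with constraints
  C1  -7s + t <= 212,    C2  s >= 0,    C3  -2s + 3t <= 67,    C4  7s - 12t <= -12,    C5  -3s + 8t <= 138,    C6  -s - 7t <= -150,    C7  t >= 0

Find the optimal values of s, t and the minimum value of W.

Extreme points and W = 8s + 12t:
  (78, 93/2) → W = 1182
  (1716/61, 1062/61) → W = 26472/61
  (234/29, 588/29) → W = 8928/29

The binding constraints are -3s + 8t = 138 and -s - 7t = -150.
Solving simultaneously gives s = 234/29, t = 588/29.

s = 234/29, t = 588/29, minimum W = 8928/29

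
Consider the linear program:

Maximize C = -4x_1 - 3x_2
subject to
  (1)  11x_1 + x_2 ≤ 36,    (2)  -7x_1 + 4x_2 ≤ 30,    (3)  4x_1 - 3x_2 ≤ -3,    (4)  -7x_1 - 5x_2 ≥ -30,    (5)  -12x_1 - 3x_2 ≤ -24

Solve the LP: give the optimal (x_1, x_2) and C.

x_1 = 21/16, x_2 = 11/4, maximum C = -27/2

The binding constraints are 4x_1 - 3x_2 = -3 and -12x_1 - 3x_2 = -24.
Solving simultaneously gives x_1 = 21/16, x_2 = 11/4.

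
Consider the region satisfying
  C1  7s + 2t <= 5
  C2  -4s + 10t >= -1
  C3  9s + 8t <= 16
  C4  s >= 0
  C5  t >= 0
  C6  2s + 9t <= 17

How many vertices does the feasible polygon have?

Intersecting each pair of boundary lines and keeping only the points that satisfy every inequality leaves:
  (2/3, 1/6)
  (4/19, 67/38)
  (1/4, 0)
  (8/65, 121/65)
  (0, 0)
  (0, 17/9)

6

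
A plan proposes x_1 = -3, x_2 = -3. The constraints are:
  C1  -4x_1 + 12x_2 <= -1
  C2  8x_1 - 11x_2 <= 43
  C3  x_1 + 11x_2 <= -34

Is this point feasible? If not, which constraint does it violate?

feasible

C1: -24 ≤ -1 ✓
C2: 9 ≤ 43 ✓
C3: -36 ≤ -34 ✓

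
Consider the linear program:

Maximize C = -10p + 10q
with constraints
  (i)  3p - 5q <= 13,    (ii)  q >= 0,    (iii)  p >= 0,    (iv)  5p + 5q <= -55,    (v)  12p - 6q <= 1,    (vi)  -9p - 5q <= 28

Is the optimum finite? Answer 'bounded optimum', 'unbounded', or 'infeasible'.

infeasible

The boundaries q = 0 and p = 0 meet at (0, 0), but that point violates 5p + 5q ≤ -55. Every candidate vertex is excluded by some other constraint, so the feasible region is empty.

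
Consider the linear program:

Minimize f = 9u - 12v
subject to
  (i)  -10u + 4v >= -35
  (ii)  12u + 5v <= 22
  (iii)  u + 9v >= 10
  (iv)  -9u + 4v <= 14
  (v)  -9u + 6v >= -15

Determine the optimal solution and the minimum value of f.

Extreme points and f = 9u - 12v:
  (148/103, 98/103) → f = 156/103
  (6/31, 122/31) → f = -1410/31
  (-86/85, 104/85) → f = -2022/85

u = 6/31, v = 122/31, minimum f = -1410/31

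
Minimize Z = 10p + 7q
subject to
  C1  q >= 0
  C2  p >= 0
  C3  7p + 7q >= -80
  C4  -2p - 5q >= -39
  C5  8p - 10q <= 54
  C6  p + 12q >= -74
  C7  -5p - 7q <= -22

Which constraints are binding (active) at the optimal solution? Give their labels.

C2 and C7

Vertices and Z = 10p + 7q:
  (27/4, 0) → Z = 135/2
  (22/5, 0) → Z = 44
  (0, 39/5) → Z = 273/5
  (0, 22/7) → Z = 22
  (11, 17/5) → Z = 669/5

The minimum is at (0, 22/7). Substituting into each constraint, equality holds for C2 and C7; the remaining constraints have slack.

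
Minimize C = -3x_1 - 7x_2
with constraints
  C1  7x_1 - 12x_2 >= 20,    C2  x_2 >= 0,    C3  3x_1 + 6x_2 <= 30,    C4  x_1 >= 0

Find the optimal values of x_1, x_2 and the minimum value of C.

Vertices and C = -3x_1 - 7x_2:
  (20/7, 0) → C = -60/7
  (80/13, 25/13) → C = -415/13
  (10, 0) → C = -30

x_1 = 80/13, x_2 = 25/13, minimum C = -415/13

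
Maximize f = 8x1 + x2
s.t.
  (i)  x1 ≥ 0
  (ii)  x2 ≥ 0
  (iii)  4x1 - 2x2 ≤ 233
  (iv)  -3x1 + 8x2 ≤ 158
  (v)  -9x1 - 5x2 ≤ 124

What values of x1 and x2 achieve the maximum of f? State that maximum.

The binding constraints are 4x1 - 2x2 = 233 and -3x1 + 8x2 = 158.
Solving simultaneously gives x1 = 1090/13, x2 = 1331/26.

x1 = 1090/13, x2 = 1331/26, maximum f = 18771/26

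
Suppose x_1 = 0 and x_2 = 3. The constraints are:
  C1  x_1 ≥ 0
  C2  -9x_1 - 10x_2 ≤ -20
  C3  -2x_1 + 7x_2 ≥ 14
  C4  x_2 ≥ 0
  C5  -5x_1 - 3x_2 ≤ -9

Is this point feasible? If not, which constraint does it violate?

C1: 0 ≥ 0 ✓
C2: -30 ≤ -20 ✓
C3: 21 ≥ 14 ✓
C4: 3 ≥ 0 ✓
C5: -9 ≤ -9 ✓

feasible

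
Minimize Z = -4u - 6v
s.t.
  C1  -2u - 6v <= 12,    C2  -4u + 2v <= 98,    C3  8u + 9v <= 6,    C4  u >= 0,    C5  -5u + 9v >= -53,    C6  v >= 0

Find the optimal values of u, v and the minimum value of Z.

u = 0, v = 2/3, minimum Z = -4

Corner points and Z = -4u - 6v:
  (0, 2/3) → Z = -4
  (3/4, 0) → Z = -3
  (0, 0) → Z = 0

The optimum lies where 8u + 9v = 6 and u = 0.
Solving simultaneously gives u = 0, v = 2/3.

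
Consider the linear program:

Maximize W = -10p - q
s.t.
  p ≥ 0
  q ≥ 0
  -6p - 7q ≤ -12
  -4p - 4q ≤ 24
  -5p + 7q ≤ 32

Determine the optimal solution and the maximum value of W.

p = 0, q = 12/7, maximum W = -12/7

Feasible corners and W = -10p - q:
  (0, 12/7) → W = -12/7
  (0, 32/7) → W = -32/7
  (2, 0) → W = -20
The feasible region is unbounded (it extends along (1, 0), (7, 5)), but W strictly decreases along every unbounded feasible direction, so there is no improving ray and the maximum is attained at a vertex.

The binding constraints are p = 0 and -6p - 7q = -12.
Solving simultaneously gives p = 0, q = 12/7.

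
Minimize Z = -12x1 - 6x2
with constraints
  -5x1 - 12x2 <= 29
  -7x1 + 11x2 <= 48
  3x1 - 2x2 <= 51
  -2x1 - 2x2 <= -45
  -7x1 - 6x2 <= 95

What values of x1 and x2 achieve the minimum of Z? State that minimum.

x1 = 657/19, x2 = 501/19, minimum Z = -10890/19

The binding constraints are -7x1 + 11x2 = 48 and 3x1 - 2x2 = 51.
Solving simultaneously gives x1 = 657/19, x2 = 501/19.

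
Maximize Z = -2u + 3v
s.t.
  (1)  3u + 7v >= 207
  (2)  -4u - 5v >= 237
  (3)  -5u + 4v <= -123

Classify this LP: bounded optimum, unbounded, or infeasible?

The boundaries 3u + 7v = 207 and -4u - 5v = 237 meet at (-2694/13, 1539/13), but that point violates -5u + 4v ≤ -123. Every candidate vertex is excluded by some other constraint, so the feasible region is empty.

infeasible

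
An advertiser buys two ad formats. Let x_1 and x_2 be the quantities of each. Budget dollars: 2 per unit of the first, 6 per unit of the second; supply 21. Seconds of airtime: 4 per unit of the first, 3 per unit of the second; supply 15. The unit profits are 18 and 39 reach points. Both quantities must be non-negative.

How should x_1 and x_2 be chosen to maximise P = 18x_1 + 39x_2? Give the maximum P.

Feasible corners and P = 18x_1 + 39x_2:
  (0, 0) → P = 0
  (0, 7/2) → P = 273/2
  (15/4, 0) → P = 135/2
  (3/2, 3) → P = 144

x_1 = 3/2, x_2 = 3, maximum P = 144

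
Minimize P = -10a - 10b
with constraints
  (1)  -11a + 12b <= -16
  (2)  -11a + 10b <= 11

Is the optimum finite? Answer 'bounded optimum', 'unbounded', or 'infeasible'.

From the feasible point (-146/11, -27/2), moving in the direction (12, 11) keeps every constraint satisfied while P decreases without bound.

unbounded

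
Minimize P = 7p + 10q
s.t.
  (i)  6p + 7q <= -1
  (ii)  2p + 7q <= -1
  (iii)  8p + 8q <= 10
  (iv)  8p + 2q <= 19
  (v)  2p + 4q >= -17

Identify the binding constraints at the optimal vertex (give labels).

Corner points and P = 7p + 10q:
  (0, -1/7) → P = -10/7
  (135/44, -61/22) → P = -25/4
  (-115/6, 16/3) → P = -485/6
  (55/14, -87/14) → P = -485/14

The minimum is at (-115/6, 16/3). Substituting into each constraint, equality holds for (ii) and (v); the remaining constraints have slack.

(ii) and (v)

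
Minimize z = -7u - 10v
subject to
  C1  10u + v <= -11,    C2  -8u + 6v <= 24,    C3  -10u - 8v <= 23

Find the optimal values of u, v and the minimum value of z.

u = -45/34, v = 38/17, minimum z = -445/34

Extreme points and z = -7u - 10v:
  (-45/34, 38/17) → z = -445/34
  (-13/14, -12/7) → z = 331/14
  (-165/62, 14/31) → z = 875/62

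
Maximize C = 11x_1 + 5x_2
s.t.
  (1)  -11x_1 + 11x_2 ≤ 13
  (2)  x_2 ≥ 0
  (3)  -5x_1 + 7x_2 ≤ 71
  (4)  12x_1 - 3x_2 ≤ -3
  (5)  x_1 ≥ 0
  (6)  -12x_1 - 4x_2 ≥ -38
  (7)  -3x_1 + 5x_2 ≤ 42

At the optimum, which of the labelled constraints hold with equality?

(1) and (4)

Extreme points and C = 11x_1 + 5x_2:
  (2/33, 41/33) → C = 227/33
  (0, 13/11) → C = 65/11
  (0, 1) → C = 5

The maximum is at (2/33, 41/33). Substituting into each constraint, equality holds for (1) and (4); the remaining constraints have slack.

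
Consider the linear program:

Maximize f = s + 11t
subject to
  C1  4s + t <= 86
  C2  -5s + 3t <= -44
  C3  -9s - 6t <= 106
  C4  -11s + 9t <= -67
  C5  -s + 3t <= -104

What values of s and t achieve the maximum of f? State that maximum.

Vertices and f = s + 11t:
  (622/15, -1198/15) → f = -12556/15
  (362/13, -330/13) → f = -3268/13
  (102/11, -1042/33) → f = -11156/33

s = 362/13, t = -330/13, maximum f = -3268/13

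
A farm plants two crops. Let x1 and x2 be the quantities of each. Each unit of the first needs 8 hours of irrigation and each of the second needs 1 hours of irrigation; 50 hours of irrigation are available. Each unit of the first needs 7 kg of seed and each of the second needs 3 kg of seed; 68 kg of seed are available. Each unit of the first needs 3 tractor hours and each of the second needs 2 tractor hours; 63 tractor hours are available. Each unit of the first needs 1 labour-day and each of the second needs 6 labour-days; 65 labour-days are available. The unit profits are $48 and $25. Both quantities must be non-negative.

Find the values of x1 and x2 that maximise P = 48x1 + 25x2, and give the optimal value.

At the optimal vertex, 8x1 + x2 = 50 and x1 + 6x2 = 65.
Solving simultaneously gives x1 = 5, x2 = 10.

x1 = 5, x2 = 10, maximum P = 490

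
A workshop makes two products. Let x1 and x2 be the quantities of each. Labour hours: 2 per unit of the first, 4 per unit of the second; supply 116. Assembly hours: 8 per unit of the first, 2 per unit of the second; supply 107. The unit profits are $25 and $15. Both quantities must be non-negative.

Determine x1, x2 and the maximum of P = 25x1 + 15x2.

x1 = 7, x2 = 51/2, maximum P = 1115/2

Corner points and P = 25x1 + 15x2:
  (0, 0) → P = 0
  (0, 29) → P = 435
  (107/8, 0) → P = 2675/8
  (7, 51/2) → P = 1115/2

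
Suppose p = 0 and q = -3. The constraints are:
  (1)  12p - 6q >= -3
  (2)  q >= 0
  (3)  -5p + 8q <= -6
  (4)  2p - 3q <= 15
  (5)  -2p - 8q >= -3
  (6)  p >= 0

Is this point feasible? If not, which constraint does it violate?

Constraint (2): q = -3, which is not ≥ 0. All other constraints are satisfied.

not feasible — violates (2)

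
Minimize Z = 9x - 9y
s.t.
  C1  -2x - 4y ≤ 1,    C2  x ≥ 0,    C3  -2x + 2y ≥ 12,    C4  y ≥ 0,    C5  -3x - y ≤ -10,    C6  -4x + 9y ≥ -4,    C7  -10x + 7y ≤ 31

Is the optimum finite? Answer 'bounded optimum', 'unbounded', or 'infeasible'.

unbounded

From the feasible point (11/3, 29/3), moving in the direction (7, 10) keeps every constraint satisfied while Z decreases without bound.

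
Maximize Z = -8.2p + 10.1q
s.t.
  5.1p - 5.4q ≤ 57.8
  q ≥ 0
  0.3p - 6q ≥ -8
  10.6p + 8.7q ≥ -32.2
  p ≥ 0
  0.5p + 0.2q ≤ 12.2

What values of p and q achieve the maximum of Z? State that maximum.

Extreme points and Z = -8.2p + 10.1q:
  (34/3, 0) → Z = -1394/15
  (6500/483, 323/161) → Z = -435131/4830
  (0, 0) → Z = 0
  (0, 4/3) → Z = 202/15

p = 0, q = 4/3, maximum Z = 202/15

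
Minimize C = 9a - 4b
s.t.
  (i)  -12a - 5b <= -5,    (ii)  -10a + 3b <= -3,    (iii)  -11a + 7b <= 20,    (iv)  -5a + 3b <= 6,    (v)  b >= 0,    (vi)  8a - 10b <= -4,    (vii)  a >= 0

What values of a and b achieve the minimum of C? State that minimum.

a = 9/5, b = 5, minimum C = -19/5

Corner points and C = 9a - 4b:
  (9/5, 5) → C = -19/5
  (21/38, 16/19) → C = 61/38
  (9, 17) → C = 13
The feasible region is unbounded (it extends along (5, 4), (7, 11)), but C strictly increases along every unbounded feasible direction, so there is no improving ray and the minimum is attained at a vertex.

The binding constraints are -10a + 3b = -3 and -5a + 3b = 6.
Solving simultaneously gives a = 9/5, b = 5.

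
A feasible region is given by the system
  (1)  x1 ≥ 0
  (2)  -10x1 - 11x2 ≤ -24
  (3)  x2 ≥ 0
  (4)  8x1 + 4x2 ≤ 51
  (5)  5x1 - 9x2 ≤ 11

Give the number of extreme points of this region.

Pairwise boundary intersections that survive every other constraint:
  (0, 24/11)
  (0, 51/4)
  (337/145, 2/29)
  (503/92, 167/92)

4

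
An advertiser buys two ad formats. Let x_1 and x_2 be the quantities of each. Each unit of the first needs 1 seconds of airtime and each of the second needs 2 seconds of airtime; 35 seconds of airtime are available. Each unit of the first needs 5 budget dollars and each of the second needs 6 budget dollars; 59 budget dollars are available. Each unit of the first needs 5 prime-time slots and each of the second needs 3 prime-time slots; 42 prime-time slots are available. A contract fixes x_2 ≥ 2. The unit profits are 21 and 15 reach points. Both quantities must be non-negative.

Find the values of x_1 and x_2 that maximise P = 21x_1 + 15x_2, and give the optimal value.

Feasible corners and P = 21x_1 + 15x_2:
  (0, 59/6) → P = 295/2
  (0, 2) → P = 30
  (5, 17/3) → P = 190
  (36/5, 2) → P = 906/5

At the optimal vertex, 5x_1 + 6x_2 = 59 and 5x_1 + 3x_2 = 42.
Solving simultaneously gives x_1 = 5, x_2 = 17/3.

x_1 = 5, x_2 = 17/3, maximum P = 190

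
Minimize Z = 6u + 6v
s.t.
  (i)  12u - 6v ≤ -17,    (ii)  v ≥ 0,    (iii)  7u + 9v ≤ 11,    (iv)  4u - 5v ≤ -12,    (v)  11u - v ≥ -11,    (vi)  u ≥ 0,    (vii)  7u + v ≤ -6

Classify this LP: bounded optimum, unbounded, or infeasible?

The boundaries u = 0 and 7u + v = -6 meet at (0, -6), but that point violates 12u - 6v ≤ -17. Every candidate vertex is excluded by some other constraint, so the feasible region is empty.

infeasible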